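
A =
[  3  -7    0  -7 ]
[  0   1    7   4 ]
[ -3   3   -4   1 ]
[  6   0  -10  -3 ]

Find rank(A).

3

Row reduce to echelon form.
R3 ← R3 + R1: [0, -4, -4, -6]
R4 ← R4 − (2)·R1: [0, 14, -10, 11]
R3 ← R3 + (4)·R2: [0, 0, 24, 10]
R4 ← R4 − (14)·R2: [0, 0, -108, -45]
R4 ← R4 + (9/2)·R3: [0, 0, 0, 0]
Echelon form has 3 nonzero rows, so rank(A) = 3.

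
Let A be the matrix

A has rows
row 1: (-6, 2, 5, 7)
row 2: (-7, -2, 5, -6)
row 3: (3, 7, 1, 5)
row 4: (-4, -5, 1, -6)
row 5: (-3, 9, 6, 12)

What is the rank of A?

3

Row reduce to echelon form.
R2 ← R2 − (7/6)·R1: [0, -13/3, -5/6, -85/6]
R3 ← R3 + (1/2)·R1: [0, 8, 7/2, 17/2]
R4 ← R4 − (2/3)·R1: [0, -19/3, -7/3, -32/3]
R5 ← R5 − (1/2)·R1: [0, 8, 7/2, 17/2]
R3 ← R3 + (24/13)·R2: [0, 0, 51/26, -459/26]
R4 ← R4 − (19/13)·R2: [0, 0, -29/26, 261/26]
R5 ← R5 + (24/13)·R2: [0, 0, 51/26, -459/26]
R4 ← R4 + (29/51)·R3: [0, 0, 0, 0]
R5 ← R5 − R3: [0, 0, 0, 0]
Echelon form has 3 nonzero rows, so rank(A) = 3.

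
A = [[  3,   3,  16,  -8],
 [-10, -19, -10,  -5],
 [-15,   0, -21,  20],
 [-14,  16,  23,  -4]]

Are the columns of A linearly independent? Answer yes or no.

yes

Row reduce A to echelon form.
R2 ← R2 + (10/3)·R1: [0, -9, 130/3, -95/3]
R3 ← R3 + (5)·R1: [0, 15, 59, -20]
R4 ← R4 + (14/3)·R1: [0, 30, 293/3, -124/3]
R3 ← R3 + (5/3)·R2: [0, 0, 1181/9, -655/9]
R4 ← R4 + (10/3)·R2: [0, 0, 2179/9, -1322/9]
R4 ← R4 − (2179/1181)·R3: [0, 0, 0, -14893/1181]
4 pivots among 4 columns.
Every column is a pivot column, so the columns are linearly independent.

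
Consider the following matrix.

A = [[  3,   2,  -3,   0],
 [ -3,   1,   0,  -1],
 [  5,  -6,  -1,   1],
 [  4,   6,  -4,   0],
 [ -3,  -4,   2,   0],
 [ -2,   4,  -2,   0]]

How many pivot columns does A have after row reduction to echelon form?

Row reduce to echelon form.
R2 ← R2 + R1: [0, 3, -3, -1]
R3 ← R3 − (5/3)·R1: [0, -28/3, 4, 1]
R4 ← R4 − (4/3)·R1: [0, 10/3, 0, 0]
R5 ← R5 + R1: [0, -2, -1, 0]
R6 ← R6 + (2/3)·R1: [0, 16/3, -4, 0]
R3 ← R3 + (28/9)·R2: [0, 0, -16/3, -19/9]
R4 ← R4 − (10/9)·R2: [0, 0, 10/3, 10/9]
R5 ← R5 + (2/3)·R2: [0, 0, -3, -2/3]
R6 ← R6 − (16/9)·R2: [0, 0, 4/3, 16/9]
R4 ← R4 + (5/8)·R3: [0, 0, 0, -5/24]
R5 ← R5 − (9/16)·R3: [0, 0, 0, 25/48]
R6 ← R6 + (1/4)·R3: [0, 0, 0, 5/4]
R5 ← R5 + (5/2)·R4: [0, 0, 0, 0]
R6 ← R6 + (6)·R4: [0, 0, 0, 0]
Echelon form has 4 nonzero rows, so rank(A) = 4.
Each nonzero row contributes one pivot column: 4 pivot columns.

4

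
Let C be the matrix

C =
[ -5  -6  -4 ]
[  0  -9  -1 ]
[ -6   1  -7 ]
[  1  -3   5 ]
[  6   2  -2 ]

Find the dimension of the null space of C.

Row reduce to echelon form.
R3 ← R3 − (6/5)·R1: [0, 41/5, -11/5]
R4 ← R4 + (1/5)·R1: [0, -21/5, 21/5]
R5 ← R5 + (6/5)·R1: [0, -26/5, -34/5]
R3 ← R3 + (41/45)·R2: [0, 0, -28/9]
R4 ← R4 − (7/15)·R2: [0, 0, 14/3]
R5 ← R5 − (26/45)·R2: [0, 0, -56/9]
R4 ← R4 + (3/2)·R3: [0, 0, 0]
R5 ← R5 − (2)·R3: [0, 0, 0]
3 nonzero rows, so rank(C) = 3.
C has 3 columns; by rank–nullity, nullity = 3 − 3 = 0.

0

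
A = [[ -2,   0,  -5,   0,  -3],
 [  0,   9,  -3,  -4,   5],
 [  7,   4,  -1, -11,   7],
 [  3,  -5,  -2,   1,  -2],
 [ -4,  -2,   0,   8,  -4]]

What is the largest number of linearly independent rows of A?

Row reduce to echelon form.
R3 ← R3 + (7/2)·R1: [0, 4, -37/2, -11, -7/2]
R4 ← R4 + (3/2)·R1: [0, -5, -19/2, 1, -13/2]
R5 ← R5 − (2)·R1: [0, -2, 10, 8, 2]
R3 ← R3 − (4/9)·R2: [0, 0, -103/6, -83/9, -103/18]
R4 ← R4 + (5/9)·R2: [0, 0, -67/6, -11/9, -67/18]
R5 ← R5 + (2/9)·R2: [0, 0, 28/3, 64/9, 28/9]
R4 ← R4 − (67/103)·R3: [0, 0, 0, 492/103, 0]
R5 ← R5 + (56/103)·R3: [0, 0, 0, 216/103, 0]
R5 ← R5 − (18/41)·R4: [0, 0, 0, 0, 0]
Echelon form has 4 nonzero rows, so rank(A) = 4.
The rank gives the maximum number of linearly independent rows: 4.

4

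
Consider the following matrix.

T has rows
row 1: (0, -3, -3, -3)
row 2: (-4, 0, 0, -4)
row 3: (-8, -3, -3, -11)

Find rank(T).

2

Row reduce to echelon form.
Swap R1 ↔ R2
R3 ← R3 − (2)·R1: [0, -3, -3, -3]
R3 ← R3 − R2: [0, 0, 0, 0]
Echelon form has 2 nonzero rows, so rank(T) = 2.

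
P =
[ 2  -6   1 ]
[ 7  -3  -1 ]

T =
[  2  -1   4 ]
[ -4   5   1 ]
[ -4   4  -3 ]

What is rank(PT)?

2

First compute PT:
[[ 24, -28,  -1],
 [ 30, -26,  28]]
Now row reduce the product.
R2 ← R2 − (5/4)·R1: [0, 9, 117/4]
2 nonzero rows, so rank(PT) = 2.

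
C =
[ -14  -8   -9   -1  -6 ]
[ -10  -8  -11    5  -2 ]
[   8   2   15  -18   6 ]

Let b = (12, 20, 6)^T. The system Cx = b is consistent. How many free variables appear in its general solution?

Row reduce the augmented matrix [C | b].
R2 ← R2 − (5/7)·R1: [0, -16/7, -32/7, 40/7, 16/7, 80/7]
R3 ← R3 + (4/7)·R1: [0, -18/7, 69/7, -130/7, 18/7, 90/7]
R3 ← R3 − (9/8)·R2: [0, 0, 15, -25, 0, 0]
The echelon form has 3 nonzero rows, and every pivot lies in the first 5 columns, so rank(C) = rank([C|b]) = 3.
The system is consistent.
Free variables = (unknowns) − (rank) = 5 − 3 = 2.

2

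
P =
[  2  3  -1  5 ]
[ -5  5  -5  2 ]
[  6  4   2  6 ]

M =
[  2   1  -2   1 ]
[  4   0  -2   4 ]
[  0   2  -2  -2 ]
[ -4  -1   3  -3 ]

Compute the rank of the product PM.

2

First compute PM:
[[ -4,  -5,   7,   1],
 [  2, -17,  16,  19],
 [  4,   4,  -6,   0]]
Now row reduce the product.
R2 ← R2 + (1/2)·R1: [0, -39/2, 39/2, 39/2]
R3 ← R3 + R1: [0, -1, 1, 1]
R3 ← R3 − (2/39)·R2: [0, 0, 0, 0]
2 nonzero rows, so rank(PM) = 2.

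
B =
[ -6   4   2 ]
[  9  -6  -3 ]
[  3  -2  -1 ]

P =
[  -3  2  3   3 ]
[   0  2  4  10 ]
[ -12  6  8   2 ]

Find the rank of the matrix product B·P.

First compute BP:
[[ -6,   8,  14,  26],
 [  9, -12, -21, -39],
 [  3,  -4,  -7, -13]]
Now row reduce the product.
R2 ← R2 + (3/2)·R1: [0, 0, 0, 0]
R3 ← R3 + (1/2)·R1: [0, 0, 0, 0]
1 nonzero row, so rank(BP) = 1.

1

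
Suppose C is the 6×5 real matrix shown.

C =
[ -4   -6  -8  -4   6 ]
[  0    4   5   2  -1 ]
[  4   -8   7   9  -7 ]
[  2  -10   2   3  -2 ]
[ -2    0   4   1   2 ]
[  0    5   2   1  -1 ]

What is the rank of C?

Row reduce to echelon form.
R3 ← R3 + R1: [0, -14, -1, 5, -1]
R4 ← R4 + (1/2)·R1: [0, -13, -2, 1, 1]
R5 ← R5 − (1/2)·R1: [0, 3, 8, 3, -1]
R3 ← R3 + (7/2)·R2: [0, 0, 33/2, 12, -9/2]
R4 ← R4 + (13/4)·R2: [0, 0, 57/4, 15/2, -9/4]
R5 ← R5 − (3/4)·R2: [0, 0, 17/4, 3/2, -1/4]
R6 ← R6 − (5/4)·R2: [0, 0, -17/4, -3/2, 1/4]
R4 ← R4 − (19/22)·R3: [0, 0, 0, -63/22, 18/11]
R5 ← R5 − (17/66)·R3: [0, 0, 0, -35/22, 10/11]
R6 ← R6 + (17/66)·R3: [0, 0, 0, 35/22, -10/11]
R5 ← R5 − (5/9)·R4: [0, 0, 0, 0, 0]
R6 ← R6 + (5/9)·R4: [0, 0, 0, 0, 0]
Echelon form has 4 nonzero rows, so rank(C) = 4.

4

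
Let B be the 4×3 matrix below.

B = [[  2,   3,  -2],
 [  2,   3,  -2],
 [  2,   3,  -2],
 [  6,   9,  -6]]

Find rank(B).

Row reduce to echelon form.
R2 ← R2 − R1: [0, 0, 0]
R3 ← R3 − R1: [0, 0, 0]
R4 ← R4 − (3)·R1: [0, 0, 0]
Echelon form has 1 nonzero row, so rank(B) = 1.

1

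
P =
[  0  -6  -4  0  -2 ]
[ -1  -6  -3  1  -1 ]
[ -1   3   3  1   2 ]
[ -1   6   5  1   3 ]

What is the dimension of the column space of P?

2

Row reduce to echelon form.
Swap R1 ↔ R2
R3 ← R3 − R1: [0, 9, 6, 0, 3]
R4 ← R4 − R1: [0, 12, 8, 0, 4]
R3 ← R3 + (3/2)·R2: [0, 0, 0, 0, 0]
R4 ← R4 + (2)·R2: [0, 0, 0, 0, 0]
Echelon form has 2 nonzero rows, so rank(P) = 2.
The column space has dimension equal to the rank: 2.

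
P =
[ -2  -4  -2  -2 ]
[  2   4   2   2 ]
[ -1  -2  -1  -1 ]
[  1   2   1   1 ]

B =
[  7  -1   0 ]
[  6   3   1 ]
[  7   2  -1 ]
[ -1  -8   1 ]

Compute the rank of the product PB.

First compute PB:
[[-50,   2,  -4],
 [ 50,  -2,   4],
 [-25,   1,  -2],
 [ 25,  -1,   2]]
Now row reduce the product.
R2 ← R2 + R1: [0, 0, 0]
R3 ← R3 − (1/2)·R1: [0, 0, 0]
R4 ← R4 + (1/2)·R1: [0, 0, 0]
1 nonzero row, so rank(PB) = 1.

1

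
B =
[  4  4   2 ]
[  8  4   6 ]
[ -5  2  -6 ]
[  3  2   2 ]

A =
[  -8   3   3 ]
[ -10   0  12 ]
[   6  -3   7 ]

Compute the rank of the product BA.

First compute BA:
[[-60,   6,  74],
 [-68,   6, 114],
 [-16,   3, -33],
 [-32,   3,  47]]
Now row reduce the product.
R2 ← R2 − (17/15)·R1: [0, -4/5, 452/15]
R3 ← R3 − (4/15)·R1: [0, 7/5, -791/15]
R4 ← R4 − (8/15)·R1: [0, -1/5, 113/15]
R3 ← R3 + (7/4)·R2: [0, 0, 0]
R4 ← R4 − (1/4)·R2: [0, 0, 0]
2 nonzero rows, so rank(BA) = 2.

2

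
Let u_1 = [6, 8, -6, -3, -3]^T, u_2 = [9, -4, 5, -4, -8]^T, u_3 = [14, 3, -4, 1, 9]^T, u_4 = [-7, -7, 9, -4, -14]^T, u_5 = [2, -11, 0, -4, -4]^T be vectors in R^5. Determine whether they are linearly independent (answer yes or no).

yes

Form the matrix with these vectors as rows and row reduce.
R2 ← R2 − (3/2)·R1: [0, -16, 14, 1/2, -7/2]
R3 ← R3 − (7/3)·R1: [0, -47/3, 10, 8, 16]
R4 ← R4 + (7/6)·R1: [0, 7/3, 2, -15/2, -35/2]
R5 ← R5 − (1/3)·R1: [0, -41/3, 2, -3, -3]
R3 ← R3 − (47/48)·R2: [0, 0, -89/24, 721/96, 1865/96]
R4 ← R4 + (7/48)·R2: [0, 0, 97/24, -713/96, -1729/96]
R5 ← R5 − (41/48)·R2: [0, 0, -239/24, -329/96, -1/96]
R4 ← R4 + (97/89)·R3: [0, 0, 0, 135/178, 563/178]
R5 ← R5 − (239/89)·R3: [0, 0, 0, -2100/89, -4644/89]
R5 ← R5 + (280/9)·R4: [0, 0, 0, 0, 416/9]
5 nonzero rows, so the 5 vectors span a space of dimension 5.
Since 5 = 5, the vectors are linearly independent.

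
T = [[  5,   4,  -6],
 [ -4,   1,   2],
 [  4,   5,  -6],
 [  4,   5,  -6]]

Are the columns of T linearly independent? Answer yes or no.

Row reduce T to echelon form.
R2 ← R2 + (4/5)·R1: [0, 21/5, -14/5]
R3 ← R3 − (4/5)·R1: [0, 9/5, -6/5]
R4 ← R4 − (4/5)·R1: [0, 9/5, -6/5]
R3 ← R3 − (3/7)·R2: [0, 0, 0]
R4 ← R4 − (3/7)·R2: [0, 0, 0]
2 pivots among 3 columns.
Only 2 < 3 pivot columns, so the columns are linearly dependent.

no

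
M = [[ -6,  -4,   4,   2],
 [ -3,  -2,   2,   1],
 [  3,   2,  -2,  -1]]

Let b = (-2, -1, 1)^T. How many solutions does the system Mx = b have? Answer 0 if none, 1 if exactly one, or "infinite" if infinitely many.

Row reduce the augmented matrix [M | b].
R2 ← R2 − (1/2)·R1: [0, 0, 0, 0, 0]
R3 ← R3 + (1/2)·R1: [0, 0, 0, 0, 0]
The echelon form has 1 nonzero rows, and every pivot lies in the first 4 columns, so rank(M) = rank([M|b]) = 1.
The system is consistent.
rank = 1 < 4 unknowns, so there are infinitely many solutions.

infinite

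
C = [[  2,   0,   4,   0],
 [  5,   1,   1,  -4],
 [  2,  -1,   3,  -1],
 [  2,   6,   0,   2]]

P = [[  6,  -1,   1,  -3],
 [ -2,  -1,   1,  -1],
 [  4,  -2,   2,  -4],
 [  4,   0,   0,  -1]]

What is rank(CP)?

2

First compute CP:
[[ 28, -10,  10, -22],
 [ 16,  -8,   8, -16],
 [ 22,  -7,   7, -16],
 [  8,  -8,   8, -14]]
Now row reduce the product.
R2 ← R2 − (4/7)·R1: [0, -16/7, 16/7, -24/7]
R3 ← R3 − (11/14)·R1: [0, 6/7, -6/7, 9/7]
R4 ← R4 − (2/7)·R1: [0, -36/7, 36/7, -54/7]
R3 ← R3 + (3/8)·R2: [0, 0, 0, 0]
R4 ← R4 − (9/4)·R2: [0, 0, 0, 0]
2 nonzero rows, so rank(CP) = 2.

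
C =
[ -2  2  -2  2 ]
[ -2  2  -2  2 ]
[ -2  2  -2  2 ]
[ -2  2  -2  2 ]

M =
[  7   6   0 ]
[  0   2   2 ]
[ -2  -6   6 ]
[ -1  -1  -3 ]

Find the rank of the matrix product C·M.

First compute CM:
[[-12,   2, -14],
 [-12,   2, -14],
 [-12,   2, -14],
 [-12,   2, -14]]
Now row reduce the product.
R2 ← R2 − R1: [0, 0, 0]
R3 ← R3 − R1: [0, 0, 0]
R4 ← R4 − R1: [0, 0, 0]
1 nonzero row, so rank(CM) = 1.

1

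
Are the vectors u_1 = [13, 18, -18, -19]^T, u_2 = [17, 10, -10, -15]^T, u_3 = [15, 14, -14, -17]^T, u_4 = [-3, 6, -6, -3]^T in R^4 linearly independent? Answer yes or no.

Form the matrix with these vectors as rows and row reduce.
R2 ← R2 − (17/13)·R1: [0, -176/13, 176/13, 128/13]
R3 ← R3 − (15/13)·R1: [0, -88/13, 88/13, 64/13]
R4 ← R4 + (3/13)·R1: [0, 132/13, -132/13, -96/13]
R3 ← R3 − (1/2)·R2: [0, 0, 0, 0]
R4 ← R4 + (3/4)·R2: [0, 0, 0, 0]
2 nonzero rows, so the 4 vectors span a space of dimension 2.
Since 2 < 4, the vectors are linearly dependent.

no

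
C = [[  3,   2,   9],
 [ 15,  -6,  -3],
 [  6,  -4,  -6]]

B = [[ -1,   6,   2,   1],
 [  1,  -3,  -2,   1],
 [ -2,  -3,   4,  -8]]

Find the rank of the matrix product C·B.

2

First compute CB:
[[-19, -15,  38, -67],
 [-15, 117,  30,  33],
 [  2,  66,  -4,  50]]
Now row reduce the product.
R2 ← R2 − (15/19)·R1: [0, 2448/19, 0, 1632/19]
R3 ← R3 + (2/19)·R1: [0, 1224/19, 0, 816/19]
R3 ← R3 − (1/2)·R2: [0, 0, 0, 0]
2 nonzero rows, so rank(CB) = 2.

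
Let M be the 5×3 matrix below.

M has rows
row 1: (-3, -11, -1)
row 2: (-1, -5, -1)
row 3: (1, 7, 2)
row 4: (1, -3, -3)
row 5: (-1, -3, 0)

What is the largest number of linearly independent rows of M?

Row reduce to echelon form.
R2 ← R2 − (1/3)·R1: [0, -4/3, -2/3]
R3 ← R3 + (1/3)·R1: [0, 10/3, 5/3]
R4 ← R4 + (1/3)·R1: [0, -20/3, -10/3]
R5 ← R5 − (1/3)·R1: [0, 2/3, 1/3]
R3 ← R3 + (5/2)·R2: [0, 0, 0]
R4 ← R4 − (5)·R2: [0, 0, 0]
R5 ← R5 + (1/2)·R2: [0, 0, 0]
Echelon form has 2 nonzero rows, so rank(M) = 2.
The rank gives the maximum number of linearly independent rows: 2.

2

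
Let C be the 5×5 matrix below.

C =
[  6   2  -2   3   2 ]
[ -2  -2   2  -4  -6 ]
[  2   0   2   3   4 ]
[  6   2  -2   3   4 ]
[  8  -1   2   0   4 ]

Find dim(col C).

5

Row reduce to echelon form.
R2 ← R2 + (1/3)·R1: [0, -4/3, 4/3, -3, -16/3]
R3 ← R3 − (1/3)·R1: [0, -2/3, 8/3, 2, 10/3]
R4 ← R4 − R1: [0, 0, 0, 0, 2]
R5 ← R5 − (4/3)·R1: [0, -11/3, 14/3, -4, 4/3]
R3 ← R3 − (1/2)·R2: [0, 0, 2, 7/2, 6]
R5 ← R5 − (11/4)·R2: [0, 0, 1, 17/4, 16]
R5 ← R5 − (1/2)·R3: [0, 0, 0, 5/2, 13]
Swap R4 ↔ R5
Echelon form has 5 nonzero rows, so rank(C) = 5.
The column space has dimension equal to the rank: 5.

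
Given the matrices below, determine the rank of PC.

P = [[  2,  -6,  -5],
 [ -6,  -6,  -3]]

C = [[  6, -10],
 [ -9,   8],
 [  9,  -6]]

2

First compute PC:
[[ 21, -38],
 [ -9,  30]]
Now row reduce the product.
R2 ← R2 + (3/7)·R1: [0, 96/7]
2 nonzero rows, so rank(PC) = 2.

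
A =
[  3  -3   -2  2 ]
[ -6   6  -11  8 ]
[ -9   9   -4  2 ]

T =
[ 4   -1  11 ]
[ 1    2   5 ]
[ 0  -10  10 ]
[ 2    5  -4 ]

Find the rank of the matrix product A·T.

2

First compute AT:
[[ 13,  21, -10],
 [ -2, 168, -178],
 [-23,  77, -102]]
Now row reduce the product.
R2 ← R2 + (2/13)·R1: [0, 2226/13, -2334/13]
R3 ← R3 + (23/13)·R1: [0, 1484/13, -1556/13]
R3 ← R3 − (2/3)·R2: [0, 0, 0]
2 nonzero rows, so rank(AT) = 2.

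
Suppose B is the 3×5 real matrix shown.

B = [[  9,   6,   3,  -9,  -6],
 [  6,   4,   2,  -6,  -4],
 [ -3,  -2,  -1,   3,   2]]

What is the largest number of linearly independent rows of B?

1

Row reduce to echelon form.
R2 ← R2 − (2/3)·R1: [0, 0, 0, 0, 0]
R3 ← R3 + (1/3)·R1: [0, 0, 0, 0, 0]
Echelon form has 1 nonzero row, so rank(B) = 1.
The rank gives the maximum number of linearly independent rows: 1.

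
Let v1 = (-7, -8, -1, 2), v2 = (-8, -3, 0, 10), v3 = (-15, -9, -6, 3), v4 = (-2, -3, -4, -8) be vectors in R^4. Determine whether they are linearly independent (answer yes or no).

Form the matrix with these vectors as rows and row reduce.
R2 ← R2 − (8/7)·R1: [0, 43/7, 8/7, 54/7]
R3 ← R3 − (15/7)·R1: [0, 57/7, -27/7, -9/7]
R4 ← R4 − (2/7)·R1: [0, -5/7, -26/7, -60/7]
R3 ← R3 − (57/43)·R2: [0, 0, -231/43, -495/43]
R4 ← R4 + (5/43)·R2: [0, 0, -154/43, -330/43]
R4 ← R4 − (2/3)·R3: [0, 0, 0, 0]
3 nonzero rows, so the 4 vectors span a space of dimension 3.
Since 3 < 4, the vectors are linearly dependent.

no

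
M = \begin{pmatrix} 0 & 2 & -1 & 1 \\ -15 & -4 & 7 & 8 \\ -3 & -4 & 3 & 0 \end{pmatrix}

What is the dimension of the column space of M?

2

Row reduce to echelon form.
Swap R1 ↔ R2
R3 ← R3 − (1/5)·R1: [0, -16/5, 8/5, -8/5]
R3 ← R3 + (8/5)·R2: [0, 0, 0, 0]
Echelon form has 2 nonzero rows, so rank(M) = 2.
The column space has dimension equal to the rank: 2.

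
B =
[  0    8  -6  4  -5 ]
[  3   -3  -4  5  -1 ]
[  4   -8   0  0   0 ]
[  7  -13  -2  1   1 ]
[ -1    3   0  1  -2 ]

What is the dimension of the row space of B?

Row reduce to echelon form.
Swap R1 ↔ R2
R3 ← R3 − (4/3)·R1: [0, -4, 16/3, -20/3, 4/3]
R4 ← R4 − (7/3)·R1: [0, -6, 22/3, -32/3, 10/3]
R5 ← R5 + (1/3)·R1: [0, 2, -4/3, 8/3, -7/3]
R3 ← R3 + (1/2)·R2: [0, 0, 7/3, -14/3, -7/6]
R4 ← R4 + (3/4)·R2: [0, 0, 17/6, -23/3, -5/12]
R5 ← R5 − (1/4)·R2: [0, 0, 1/6, 5/3, -13/12]
R4 ← R4 − (17/14)·R3: [0, 0, 0, -2, 1]
R5 ← R5 − (1/14)·R3: [0, 0, 0, 2, -1]
R5 ← R5 + R4: [0, 0, 0, 0, 0]
Echelon form has 4 nonzero rows, so rank(B) = 4.
The row space has dimension equal to the rank: 4.

4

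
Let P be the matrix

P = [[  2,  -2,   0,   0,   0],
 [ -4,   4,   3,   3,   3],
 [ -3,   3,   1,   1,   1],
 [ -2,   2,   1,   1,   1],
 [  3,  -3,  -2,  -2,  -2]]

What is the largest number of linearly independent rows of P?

2

Row reduce to echelon form.
R2 ← R2 + (2)·R1: [0, 0, 3, 3, 3]
R3 ← R3 + (3/2)·R1: [0, 0, 1, 1, 1]
R4 ← R4 + R1: [0, 0, 1, 1, 1]
R5 ← R5 − (3/2)·R1: [0, 0, -2, -2, -2]
R3 ← R3 − (1/3)·R2: [0, 0, 0, 0, 0]
R4 ← R4 − (1/3)·R2: [0, 0, 0, 0, 0]
R5 ← R5 + (2/3)·R2: [0, 0, 0, 0, 0]
Echelon form has 2 nonzero rows, so rank(P) = 2.
The rank gives the maximum number of linearly independent rows: 2.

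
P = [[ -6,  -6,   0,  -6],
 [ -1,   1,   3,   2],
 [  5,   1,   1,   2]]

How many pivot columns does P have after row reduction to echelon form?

Row reduce to echelon form.
R2 ← R2 − (1/6)·R1: [0, 2, 3, 3]
R3 ← R3 + (5/6)·R1: [0, -4, 1, -3]
R3 ← R3 + (2)·R2: [0, 0, 7, 3]
Echelon form has 3 nonzero rows, so rank(P) = 3.
Each nonzero row contributes one pivot column: 3 pivot columns.

3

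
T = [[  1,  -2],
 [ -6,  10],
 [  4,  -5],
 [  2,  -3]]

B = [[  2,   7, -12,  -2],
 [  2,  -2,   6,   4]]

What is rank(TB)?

2

First compute TB:
[[ -2,  11, -24, -10],
 [  8, -62, 132,  52],
 [ -2,  38, -78, -28],
 [ -2,  20, -42, -16]]
Now row reduce the product.
R2 ← R2 + (4)·R1: [0, -18, 36, 12]
R3 ← R3 − R1: [0, 27, -54, -18]
R4 ← R4 − R1: [0, 9, -18, -6]
R3 ← R3 + (3/2)·R2: [0, 0, 0, 0]
R4 ← R4 + (1/2)·R2: [0, 0, 0, 0]
2 nonzero rows, so rank(TB) = 2.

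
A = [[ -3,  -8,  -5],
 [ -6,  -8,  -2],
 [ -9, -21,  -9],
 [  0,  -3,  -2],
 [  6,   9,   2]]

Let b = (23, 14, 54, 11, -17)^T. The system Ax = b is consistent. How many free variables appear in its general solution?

Row reduce the augmented matrix [A | b].
R2 ← R2 − (2)·R1: [0, 8, 8, -32]
R3 ← R3 − (3)·R1: [0, 3, 6, -15]
R5 ← R5 + (2)·R1: [0, -7, -8, 29]
R3 ← R3 − (3/8)·R2: [0, 0, 3, -3]
R4 ← R4 + (3/8)·R2: [0, 0, 1, -1]
R5 ← R5 + (7/8)·R2: [0, 0, -1, 1]
R4 ← R4 − (1/3)·R3: [0, 0, 0, 0]
R5 ← R5 + (1/3)·R3: [0, 0, 0, 0]
The echelon form has 3 nonzero rows, and every pivot lies in the first 3 columns, so rank(A) = rank([A|b]) = 3.
The system is consistent.
Free variables = (unknowns) − (rank) = 3 − 3 = 0.

0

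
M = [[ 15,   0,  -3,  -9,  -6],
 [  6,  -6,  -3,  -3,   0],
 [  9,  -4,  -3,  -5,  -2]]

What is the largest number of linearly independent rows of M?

Row reduce to echelon form.
R2 ← R2 − (2/5)·R1: [0, -6, -9/5, 3/5, 12/5]
R3 ← R3 − (3/5)·R1: [0, -4, -6/5, 2/5, 8/5]
R3 ← R3 − (2/3)·R2: [0, 0, 0, 0, 0]
Echelon form has 2 nonzero rows, so rank(M) = 2.
The rank gives the maximum number of linearly independent rows: 2.

2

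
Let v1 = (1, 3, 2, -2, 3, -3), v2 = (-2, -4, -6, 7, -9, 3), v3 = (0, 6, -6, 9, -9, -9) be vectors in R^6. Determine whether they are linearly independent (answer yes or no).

no

Form the matrix with these vectors as rows and row reduce.
R2 ← R2 + (2)·R1: [0, 2, -2, 3, -3, -3]
R3 ← R3 − (3)·R2: [0, 0, 0, 0, 0, 0]
2 nonzero rows, so the 3 vectors span a space of dimension 2.
Since 2 < 3, the vectors are linearly dependent.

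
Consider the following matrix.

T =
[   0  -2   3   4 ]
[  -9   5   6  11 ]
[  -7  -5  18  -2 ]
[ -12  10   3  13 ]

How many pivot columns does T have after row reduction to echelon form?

3

Row reduce to echelon form.
Swap R1 ↔ R2
R3 ← R3 − (7/9)·R1: [0, -80/9, 40/3, -95/9]
R4 ← R4 − (4/3)·R1: [0, 10/3, -5, -5/3]
R3 ← R3 − (40/9)·R2: [0, 0, 0, -85/3]
R4 ← R4 + (5/3)·R2: [0, 0, 0, 5]
R4 ← R4 + (3/17)·R3: [0, 0, 0, 0]
Echelon form has 3 nonzero rows, so rank(T) = 3.
Each nonzero row contributes one pivot column: 3 pivot columns.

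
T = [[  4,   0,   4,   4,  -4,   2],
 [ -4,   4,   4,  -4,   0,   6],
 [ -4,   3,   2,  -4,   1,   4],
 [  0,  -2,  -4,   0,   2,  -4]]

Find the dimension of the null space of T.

Row reduce to echelon form.
R2 ← R2 + R1: [0, 4, 8, 0, -4, 8]
R3 ← R3 + R1: [0, 3, 6, 0, -3, 6]
R3 ← R3 − (3/4)·R2: [0, 0, 0, 0, 0, 0]
R4 ← R4 + (1/2)·R2: [0, 0, 0, 0, 0, 0]
2 nonzero rows, so rank(T) = 2.
T has 6 columns; by rank–nullity, nullity = 6 − 2 = 4.

4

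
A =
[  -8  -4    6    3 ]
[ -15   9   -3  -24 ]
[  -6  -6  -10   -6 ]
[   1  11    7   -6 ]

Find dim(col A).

Row reduce to echelon form.
R2 ← R2 − (15/8)·R1: [0, 33/2, -57/4, -237/8]
R3 ← R3 − (3/4)·R1: [0, -3, -29/2, -33/4]
R4 ← R4 + (1/8)·R1: [0, 21/2, 31/4, -45/8]
R3 ← R3 + (2/11)·R2: [0, 0, -188/11, -150/11]
R4 ← R4 − (7/11)·R2: [0, 0, 185/11, 291/22]
R4 ← R4 + (185/188)·R3: [0, 0, 0, -9/47]
Echelon form has 4 nonzero rows, so rank(A) = 4.
The column space has dimension equal to the rank: 4.

4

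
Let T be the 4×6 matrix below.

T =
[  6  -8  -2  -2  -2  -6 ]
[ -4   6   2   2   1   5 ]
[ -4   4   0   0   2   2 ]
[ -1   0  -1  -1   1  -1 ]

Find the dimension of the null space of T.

4

Row reduce to echelon form.
R2 ← R2 + (2/3)·R1: [0, 2/3, 2/3, 2/3, -1/3, 1]
R3 ← R3 + (2/3)·R1: [0, -4/3, -4/3, -4/3, 2/3, -2]
R4 ← R4 + (1/6)·R1: [0, -4/3, -4/3, -4/3, 2/3, -2]
R3 ← R3 + (2)·R2: [0, 0, 0, 0, 0, 0]
R4 ← R4 + (2)·R2: [0, 0, 0, 0, 0, 0]
2 nonzero rows, so rank(T) = 2.
T has 6 columns; by rank–nullity, nullity = 6 − 2 = 4.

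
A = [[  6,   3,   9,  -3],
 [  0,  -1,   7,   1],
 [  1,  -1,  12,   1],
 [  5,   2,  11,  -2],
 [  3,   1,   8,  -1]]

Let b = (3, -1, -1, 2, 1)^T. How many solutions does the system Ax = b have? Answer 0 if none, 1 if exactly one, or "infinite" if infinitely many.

infinite

Row reduce the augmented matrix [A | b].
R3 ← R3 − (1/6)·R1: [0, -3/2, 21/2, 3/2, -3/2]
R4 ← R4 − (5/6)·R1: [0, -1/2, 7/2, 1/2, -1/2]
R5 ← R5 − (1/2)·R1: [0, -1/2, 7/2, 1/2, -1/2]
R3 ← R3 − (3/2)·R2: [0, 0, 0, 0, 0]
R4 ← R4 − (1/2)·R2: [0, 0, 0, 0, 0]
R5 ← R5 − (1/2)·R2: [0, 0, 0, 0, 0]
The echelon form has 2 nonzero rows, and every pivot lies in the first 4 columns, so rank(A) = rank([A|b]) = 2.
The system is consistent.
rank = 2 < 4 unknowns, so there are infinitely many solutions.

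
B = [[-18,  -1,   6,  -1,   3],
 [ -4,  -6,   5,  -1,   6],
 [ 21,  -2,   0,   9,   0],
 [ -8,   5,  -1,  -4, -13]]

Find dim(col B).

Row reduce to echelon form.
R2 ← R2 − (2/9)·R1: [0, -52/9, 11/3, -7/9, 16/3]
R3 ← R3 + (7/6)·R1: [0, -19/6, 7, 47/6, 7/2]
R4 ← R4 − (4/9)·R1: [0, 49/9, -11/3, -32/9, -43/3]
R3 ← R3 − (57/104)·R2: [0, 0, 519/104, 859/104, 15/26]
R4 ← R4 + (49/52)·R2: [0, 0, -11/52, -223/52, -121/13]
R4 ← R4 + (22/519)·R3: [0, 0, 0, -2044/519, -1606/173]
Echelon form has 4 nonzero rows, so rank(B) = 4.
The column space has dimension equal to the rank: 4.

4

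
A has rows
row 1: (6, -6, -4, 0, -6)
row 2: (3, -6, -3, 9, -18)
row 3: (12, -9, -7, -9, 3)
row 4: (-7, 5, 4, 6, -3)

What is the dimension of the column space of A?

Row reduce to echelon form.
R2 ← R2 − (1/2)·R1: [0, -3, -1, 9, -15]
R3 ← R3 − (2)·R1: [0, 3, 1, -9, 15]
R4 ← R4 + (7/6)·R1: [0, -2, -2/3, 6, -10]
R3 ← R3 + R2: [0, 0, 0, 0, 0]
R4 ← R4 − (2/3)·R2: [0, 0, 0, 0, 0]
Echelon form has 2 nonzero rows, so rank(A) = 2.
The column space has dimension equal to the rank: 2.

2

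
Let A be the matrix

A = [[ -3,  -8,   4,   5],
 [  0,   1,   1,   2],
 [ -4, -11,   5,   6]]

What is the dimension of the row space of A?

2

Row reduce to echelon form.
R3 ← R3 − (4/3)·R1: [0, -1/3, -1/3, -2/3]
R3 ← R3 + (1/3)·R2: [0, 0, 0, 0]
Echelon form has 2 nonzero rows, so rank(A) = 2.
The row space has dimension equal to the rank: 2.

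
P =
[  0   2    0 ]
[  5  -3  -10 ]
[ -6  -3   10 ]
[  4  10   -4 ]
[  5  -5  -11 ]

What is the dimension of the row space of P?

3

Row reduce to echelon form.
Swap R1 ↔ R2
R3 ← R3 + (6/5)·R1: [0, -33/5, -2]
R4 ← R4 − (4/5)·R1: [0, 62/5, 4]
R5 ← R5 − R1: [0, -2, -1]
R3 ← R3 + (33/10)·R2: [0, 0, -2]
R4 ← R4 − (31/5)·R2: [0, 0, 4]
R5 ← R5 + R2: [0, 0, -1]
R4 ← R4 + (2)·R3: [0, 0, 0]
R5 ← R5 − (1/2)·R3: [0, 0, 0]
Echelon form has 3 nonzero rows, so rank(P) = 3.
The row space has dimension equal to the rank: 3.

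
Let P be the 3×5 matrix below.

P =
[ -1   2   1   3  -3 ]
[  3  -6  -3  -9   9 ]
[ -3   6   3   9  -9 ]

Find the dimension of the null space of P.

4

Row reduce to echelon form.
R2 ← R2 + (3)·R1: [0, 0, 0, 0, 0]
R3 ← R3 − (3)·R1: [0, 0, 0, 0, 0]
1 nonzero row, so rank(P) = 1.
P has 5 columns; by rank–nullity, nullity = 5 − 1 = 4.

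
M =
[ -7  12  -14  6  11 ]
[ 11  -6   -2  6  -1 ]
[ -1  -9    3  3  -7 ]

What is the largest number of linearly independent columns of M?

3

Row reduce to echelon form.
R2 ← R2 + (11/7)·R1: [0, 90/7, -24, 108/7, 114/7]
R3 ← R3 − (1/7)·R1: [0, -75/7, 5, 15/7, -60/7]
R3 ← R3 + (5/6)·R2: [0, 0, -15, 15, 5]
Echelon form has 3 nonzero rows, so rank(M) = 3.
The rank gives the maximum number of linearly independent columns: 3.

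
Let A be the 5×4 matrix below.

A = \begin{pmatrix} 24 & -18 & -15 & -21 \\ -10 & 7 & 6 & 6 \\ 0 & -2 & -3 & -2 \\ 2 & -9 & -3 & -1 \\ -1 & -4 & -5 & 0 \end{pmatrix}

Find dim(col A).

Row reduce to echelon form.
R2 ← R2 + (5/12)·R1: [0, -1/2, -1/4, -11/4]
R4 ← R4 − (1/12)·R1: [0, -15/2, -7/4, 3/4]
R5 ← R5 + (1/24)·R1: [0, -19/4, -45/8, -7/8]
R3 ← R3 − (4)·R2: [0, 0, -2, 9]
R4 ← R4 − (15)·R2: [0, 0, 2, 42]
R5 ← R5 − (19/2)·R2: [0, 0, -13/4, 101/4]
R4 ← R4 + R3: [0, 0, 0, 51]
R5 ← R5 − (13/8)·R3: [0, 0, 0, 85/8]
R5 ← R5 − (5/24)·R4: [0, 0, 0, 0]
Echelon form has 4 nonzero rows, so rank(A) = 4.
The column space has dimension equal to the rank: 4.

4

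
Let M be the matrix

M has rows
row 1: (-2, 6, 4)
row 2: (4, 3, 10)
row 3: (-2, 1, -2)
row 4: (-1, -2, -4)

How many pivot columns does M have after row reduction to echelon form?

Row reduce to echelon form.
R2 ← R2 + (2)·R1: [0, 15, 18]
R3 ← R3 − R1: [0, -5, -6]
R4 ← R4 − (1/2)·R1: [0, -5, -6]
R3 ← R3 + (1/3)·R2: [0, 0, 0]
R4 ← R4 + (1/3)·R2: [0, 0, 0]
Echelon form has 2 nonzero rows, so rank(M) = 2.
Each nonzero row contributes one pivot column: 2 pivot columns.

2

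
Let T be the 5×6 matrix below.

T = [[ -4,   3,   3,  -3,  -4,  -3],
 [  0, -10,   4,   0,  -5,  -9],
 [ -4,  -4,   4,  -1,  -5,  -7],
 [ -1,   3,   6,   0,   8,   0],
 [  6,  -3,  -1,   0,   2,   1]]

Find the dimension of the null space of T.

Row reduce to echelon form.
R3 ← R3 − R1: [0, -7, 1, 2, -1, -4]
R4 ← R4 − (1/4)·R1: [0, 9/4, 21/4, 3/4, 9, 3/4]
R5 ← R5 + (3/2)·R1: [0, 3/2, 7/2, -9/2, -4, -7/2]
R3 ← R3 − (7/10)·R2: [0, 0, -9/5, 2, 5/2, 23/10]
R4 ← R4 + (9/40)·R2: [0, 0, 123/20, 3/4, 63/8, -51/40]
R5 ← R5 + (3/20)·R2: [0, 0, 41/10, -9/2, -19/4, -97/20]
R4 ← R4 + (41/12)·R3: [0, 0, 0, 91/12, 197/12, 79/12]
R5 ← R5 + (41/18)·R3: [0, 0, 0, 1/18, 17/18, 7/18]
R5 ← R5 − (2/273)·R4: [0, 0, 0, 0, 75/91, 31/91]
5 nonzero rows, so rank(T) = 5.
T has 6 columns; by rank–nullity, nullity = 6 − 5 = 1.

1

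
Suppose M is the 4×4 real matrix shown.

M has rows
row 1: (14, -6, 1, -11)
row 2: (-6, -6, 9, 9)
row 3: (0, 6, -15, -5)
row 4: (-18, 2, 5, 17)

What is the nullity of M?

1

Row reduce to echelon form.
R2 ← R2 + (3/7)·R1: [0, -60/7, 66/7, 30/7]
R4 ← R4 + (9/7)·R1: [0, -40/7, 44/7, 20/7]
R3 ← R3 + (7/10)·R2: [0, 0, -42/5, -2]
R4 ← R4 − (2/3)·R2: [0, 0, 0, 0]
3 nonzero rows, so rank(M) = 3.
M has 4 columns; by rank–nullity, nullity = 4 − 3 = 1.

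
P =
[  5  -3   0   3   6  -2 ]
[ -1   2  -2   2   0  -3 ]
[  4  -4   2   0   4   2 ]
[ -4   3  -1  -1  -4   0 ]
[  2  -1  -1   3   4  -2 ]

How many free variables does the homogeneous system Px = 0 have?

3

Row reduce to echelon form.
R2 ← R2 + (1/5)·R1: [0, 7/5, -2, 13/5, 6/5, -17/5]
R3 ← R3 − (4/5)·R1: [0, -8/5, 2, -12/5, -4/5, 18/5]
R4 ← R4 + (4/5)·R1: [0, 3/5, -1, 7/5, 4/5, -8/5]
R5 ← R5 − (2/5)·R1: [0, 1/5, -1, 9/5, 8/5, -6/5]
R3 ← R3 + (8/7)·R2: [0, 0, -2/7, 4/7, 4/7, -2/7]
R4 ← R4 − (3/7)·R2: [0, 0, -1/7, 2/7, 2/7, -1/7]
R5 ← R5 − (1/7)·R2: [0, 0, -5/7, 10/7, 10/7, -5/7]
R4 ← R4 − (1/2)·R3: [0, 0, 0, 0, 0, 0]
R5 ← R5 − (5/2)·R3: [0, 0, 0, 0, 0, 0]
3 nonzero rows, so rank(P) = 3.
P has 6 columns; by rank–nullity, nullity = 6 − 3 = 3.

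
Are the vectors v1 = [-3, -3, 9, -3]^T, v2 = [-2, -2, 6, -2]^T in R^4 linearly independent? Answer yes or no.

Form the matrix with these vectors as rows and row reduce.
R2 ← R2 − (2/3)·R1: [0, 0, 0, 0]
1 nonzero row, so the 2 vectors span a space of dimension 1.
Since 1 < 2, the vectors are linearly dependent.

no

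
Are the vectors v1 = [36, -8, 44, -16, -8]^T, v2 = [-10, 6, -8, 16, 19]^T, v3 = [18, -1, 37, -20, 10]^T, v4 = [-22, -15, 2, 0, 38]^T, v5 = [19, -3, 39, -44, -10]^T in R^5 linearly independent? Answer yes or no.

Form the matrix with these vectors as rows and row reduce.
R2 ← R2 + (5/18)·R1: [0, 34/9, 38/9, 104/9, 151/9]
R3 ← R3 − (1/2)·R1: [0, 3, 15, -12, 14]
R4 ← R4 + (11/18)·R1: [0, -179/9, 260/9, -88/9, 298/9]
R5 ← R5 − (19/36)·R1: [0, 11/9, 142/9, -320/9, -52/9]
R3 ← R3 − (27/34)·R2: [0, 0, 198/17, -360/17, 23/34]
R4 ← R4 + (179/34)·R2: [0, 0, 869/17, 868/17, 4129/34]
R5 ← R5 − (11/34)·R2: [0, 0, 245/17, -668/17, -381/34]
R4 ← R4 − (79/18)·R3: [0, 0, 0, 144, 4265/36]
R5 ← R5 − (245/198)·R3: [0, 0, 0, -144/11, -4769/396]
R5 ← R5 + (1/11)·R4: [0, 0, 0, 0, -14/11]
5 nonzero rows, so the 5 vectors span a space of dimension 5.
Since 5 = 5, the vectors are linearly independent.

yes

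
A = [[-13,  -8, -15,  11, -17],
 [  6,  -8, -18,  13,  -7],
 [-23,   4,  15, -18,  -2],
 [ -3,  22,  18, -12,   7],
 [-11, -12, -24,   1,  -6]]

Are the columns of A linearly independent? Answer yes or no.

Row reduce A to echelon form.
R2 ← R2 + (6/13)·R1: [0, -152/13, -324/13, 235/13, -193/13]
R3 ← R3 − (23/13)·R1: [0, 236/13, 540/13, -487/13, 365/13]
R4 ← R4 − (3/13)·R1: [0, 310/13, 279/13, -189/13, 142/13]
R5 ← R5 − (11/13)·R1: [0, -68/13, -147/13, -108/13, 109/13]
R3 ← R3 + (59/38)·R2: [0, 0, 54/19, -357/38, 191/38]
R4 ← R4 + (155/76)·R2: [0, 0, -558/19, 1697/76, -1471/76]
R5 ← R5 − (17/38)·R2: [0, 0, -3/19, -623/38, 571/38]
R4 ← R4 + (31/3)·R3: [0, 0, 0, -299/4, 391/12]
R5 ← R5 + (1/18)·R3: [0, 0, 0, -203/12, 551/36]
R5 ← R5 − (203/897)·R4: [0, 0, 0, 0, 928/117]
5 pivots among 5 columns.
Every column is a pivot column, so the columns are linearly independent.

yes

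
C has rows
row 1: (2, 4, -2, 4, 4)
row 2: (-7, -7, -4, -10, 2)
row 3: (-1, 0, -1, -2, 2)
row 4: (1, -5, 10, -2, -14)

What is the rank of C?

3

Row reduce to echelon form.
R2 ← R2 + (7/2)·R1: [0, 7, -11, 4, 16]
R3 ← R3 + (1/2)·R1: [0, 2, -2, 0, 4]
R4 ← R4 − (1/2)·R1: [0, -7, 11, -4, -16]
R3 ← R3 − (2/7)·R2: [0, 0, 8/7, -8/7, -4/7]
R4 ← R4 + R2: [0, 0, 0, 0, 0]
Echelon form has 3 nonzero rows, so rank(C) = 3.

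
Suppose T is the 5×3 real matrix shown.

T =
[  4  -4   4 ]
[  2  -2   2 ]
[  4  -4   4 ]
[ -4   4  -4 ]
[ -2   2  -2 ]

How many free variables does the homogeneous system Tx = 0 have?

2

Row reduce to echelon form.
R2 ← R2 − (1/2)·R1: [0, 0, 0]
R3 ← R3 − R1: [0, 0, 0]
R4 ← R4 + R1: [0, 0, 0]
R5 ← R5 + (1/2)·R1: [0, 0, 0]
1 nonzero row, so rank(T) = 1.
T has 3 columns; by rank–nullity, nullity = 3 − 1 = 2.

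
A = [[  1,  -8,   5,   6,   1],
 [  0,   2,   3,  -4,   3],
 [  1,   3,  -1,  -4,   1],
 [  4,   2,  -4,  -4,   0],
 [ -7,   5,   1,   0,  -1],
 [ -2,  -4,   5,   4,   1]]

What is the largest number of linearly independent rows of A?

Row reduce to echelon form.
R3 ← R3 − R1: [0, 11, -6, -10, 0]
R4 ← R4 − (4)·R1: [0, 34, -24, -28, -4]
R5 ← R5 + (7)·R1: [0, -51, 36, 42, 6]
R6 ← R6 + (2)·R1: [0, -20, 15, 16, 3]
R3 ← R3 − (11/2)·R2: [0, 0, -45/2, 12, -33/2]
R4 ← R4 − (17)·R2: [0, 0, -75, 40, -55]
R5 ← R5 + (51/2)·R2: [0, 0, 225/2, -60, 165/2]
R6 ← R6 + (10)·R2: [0, 0, 45, -24, 33]
R4 ← R4 − (10/3)·R3: [0, 0, 0, 0, 0]
R5 ← R5 + (5)·R3: [0, 0, 0, 0, 0]
R6 ← R6 + (2)·R3: [0, 0, 0, 0, 0]
Echelon form has 3 nonzero rows, so rank(A) = 3.
The rank gives the maximum number of linearly independent rows: 3.

3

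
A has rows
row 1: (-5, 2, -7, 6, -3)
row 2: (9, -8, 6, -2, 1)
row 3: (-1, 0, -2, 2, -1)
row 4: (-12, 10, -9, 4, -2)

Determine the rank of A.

2

Row reduce to echelon form.
R2 ← R2 + (9/5)·R1: [0, -22/5, -33/5, 44/5, -22/5]
R3 ← R3 − (1/5)·R1: [0, -2/5, -3/5, 4/5, -2/5]
R4 ← R4 − (12/5)·R1: [0, 26/5, 39/5, -52/5, 26/5]
R3 ← R3 − (1/11)·R2: [0, 0, 0, 0, 0]
R4 ← R4 + (13/11)·R2: [0, 0, 0, 0, 0]
Echelon form has 2 nonzero rows, so rank(A) = 2.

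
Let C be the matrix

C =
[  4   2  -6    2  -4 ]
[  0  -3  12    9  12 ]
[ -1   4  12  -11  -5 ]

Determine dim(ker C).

2

Row reduce to echelon form.
R3 ← R3 + (1/4)·R1: [0, 9/2, 21/2, -21/2, -6]
R3 ← R3 + (3/2)·R2: [0, 0, 57/2, 3, 12]
3 nonzero rows, so rank(C) = 3.
C has 5 columns; by rank–nullity, nullity = 5 − 3 = 2.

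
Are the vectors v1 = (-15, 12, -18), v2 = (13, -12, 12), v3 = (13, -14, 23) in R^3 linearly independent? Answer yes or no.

yes

Form the matrix with these vectors as rows and row reduce.
R2 ← R2 + (13/15)·R1: [0, -8/5, -18/5]
R3 ← R3 + (13/15)·R1: [0, -18/5, 37/5]
R3 ← R3 − (9/4)·R2: [0, 0, 31/2]
3 nonzero rows, so the 3 vectors span a space of dimension 3.
Since 3 = 3, the vectors are linearly independent.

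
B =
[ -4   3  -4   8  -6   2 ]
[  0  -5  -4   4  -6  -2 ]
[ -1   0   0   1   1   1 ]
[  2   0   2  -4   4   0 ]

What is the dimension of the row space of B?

Row reduce to echelon form.
R3 ← R3 − (1/4)·R1: [0, -3/4, 1, -1, 5/2, 1/2]
R4 ← R4 + (1/2)·R1: [0, 3/2, 0, 0, 1, 1]
R3 ← R3 − (3/20)·R2: [0, 0, 8/5, -8/5, 17/5, 4/5]
R4 ← R4 + (3/10)·R2: [0, 0, -6/5, 6/5, -4/5, 2/5]
R4 ← R4 + (3/4)·R3: [0, 0, 0, 0, 7/4, 1]
Echelon form has 4 nonzero rows, so rank(B) = 4.
The row space has dimension equal to the rank: 4.

4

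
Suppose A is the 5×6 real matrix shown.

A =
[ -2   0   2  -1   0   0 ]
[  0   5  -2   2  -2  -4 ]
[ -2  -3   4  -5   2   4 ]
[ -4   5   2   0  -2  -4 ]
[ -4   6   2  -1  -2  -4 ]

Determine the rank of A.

Row reduce to echelon form.
R3 ← R3 − R1: [0, -3, 2, -4, 2, 4]
R4 ← R4 − (2)·R1: [0, 5, -2, 2, -2, -4]
R5 ← R5 − (2)·R1: [0, 6, -2, 1, -2, -4]
R3 ← R3 + (3/5)·R2: [0, 0, 4/5, -14/5, 4/5, 8/5]
R4 ← R4 − R2: [0, 0, 0, 0, 0, 0]
R5 ← R5 − (6/5)·R2: [0, 0, 2/5, -7/5, 2/5, 4/5]
R5 ← R5 − (1/2)·R3: [0, 0, 0, 0, 0, 0]
Echelon form has 3 nonzero rows, so rank(A) = 3.

3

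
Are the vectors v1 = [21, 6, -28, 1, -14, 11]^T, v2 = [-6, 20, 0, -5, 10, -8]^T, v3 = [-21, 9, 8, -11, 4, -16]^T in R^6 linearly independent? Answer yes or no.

Form the matrix with these vectors as rows and row reduce.
R2 ← R2 + (2/7)·R1: [0, 152/7, -8, -33/7, 6, -34/7]
R3 ← R3 + R1: [0, 15, -20, -10, -10, -5]
R3 ← R3 − (105/152)·R2: [0, 0, -275/19, -1025/152, -1075/76, -125/76]
3 nonzero rows, so the 3 vectors span a space of dimension 3.
Since 3 = 3, the vectors are linearly independent.

yes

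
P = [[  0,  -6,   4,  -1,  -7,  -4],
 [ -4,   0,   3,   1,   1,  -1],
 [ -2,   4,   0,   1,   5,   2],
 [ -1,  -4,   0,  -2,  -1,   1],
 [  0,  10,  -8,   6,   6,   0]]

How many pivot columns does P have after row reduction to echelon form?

Row reduce to echelon form.
Swap R1 ↔ R2
R3 ← R3 − (1/2)·R1: [0, 4, -3/2, 1/2, 9/2, 5/2]
R4 ← R4 − (1/4)·R1: [0, -4, -3/4, -9/4, -5/4, 5/4]
R3 ← R3 + (2/3)·R2: [0, 0, 7/6, -1/6, -1/6, -1/6]
R4 ← R4 − (2/3)·R2: [0, 0, -41/12, -19/12, 41/12, 47/12]
R5 ← R5 + (5/3)·R2: [0, 0, -4/3, 13/3, -17/3, -20/3]
R4 ← R4 + (41/14)·R3: [0, 0, 0, -29/14, 41/14, 24/7]
R5 ← R5 + (8/7)·R3: [0, 0, 0, 29/7, -41/7, -48/7]
R5 ← R5 + (2)·R4: [0, 0, 0, 0, 0, 0]
Echelon form has 4 nonzero rows, so rank(P) = 4.
Each nonzero row contributes one pivot column: 4 pivot columns.

4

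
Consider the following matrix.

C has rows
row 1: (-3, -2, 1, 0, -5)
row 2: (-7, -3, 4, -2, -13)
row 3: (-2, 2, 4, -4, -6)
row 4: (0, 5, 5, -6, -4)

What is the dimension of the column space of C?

Row reduce to echelon form.
R2 ← R2 − (7/3)·R1: [0, 5/3, 5/3, -2, -4/3]
R3 ← R3 − (2/3)·R1: [0, 10/3, 10/3, -4, -8/3]
R3 ← R3 − (2)·R2: [0, 0, 0, 0, 0]
R4 ← R4 − (3)·R2: [0, 0, 0, 0, 0]
Echelon form has 2 nonzero rows, so rank(C) = 2.
The column space has dimension equal to the rank: 2.

2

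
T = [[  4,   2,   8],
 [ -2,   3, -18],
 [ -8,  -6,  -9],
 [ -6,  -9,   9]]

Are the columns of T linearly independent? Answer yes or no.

Row reduce T to echelon form.
R2 ← R2 + (1/2)·R1: [0, 4, -14]
R3 ← R3 + (2)·R1: [0, -2, 7]
R4 ← R4 + (3/2)·R1: [0, -6, 21]
R3 ← R3 + (1/2)·R2: [0, 0, 0]
R4 ← R4 + (3/2)·R2: [0, 0, 0]
2 pivots among 3 columns.
Only 2 < 3 pivot columns, so the columns are linearly dependent.

no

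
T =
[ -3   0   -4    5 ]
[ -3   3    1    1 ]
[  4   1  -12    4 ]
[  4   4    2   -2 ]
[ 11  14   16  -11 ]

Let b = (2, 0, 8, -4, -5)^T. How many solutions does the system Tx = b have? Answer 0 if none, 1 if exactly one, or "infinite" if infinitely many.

0

Row reduce the augmented matrix [T | b].
R2 ← R2 − R1: [0, 3, 5, -4, -2]
R3 ← R3 + (4/3)·R1: [0, 1, -52/3, 32/3, 32/3]
R4 ← R4 + (4/3)·R1: [0, 4, -10/3, 14/3, -4/3]
R5 ← R5 + (11/3)·R1: [0, 14, 4/3, 22/3, 7/3]
R3 ← R3 − (1/3)·R2: [0, 0, -19, 12, 34/3]
R4 ← R4 − (4/3)·R2: [0, 0, -10, 10, 4/3]
R5 ← R5 − (14/3)·R2: [0, 0, -22, 26, 35/3]
R4 ← R4 − (10/19)·R3: [0, 0, 0, 70/19, -88/19]
R5 ← R5 − (22/19)·R3: [0, 0, 0, 230/19, -83/57]
R5 ← R5 − (23/7)·R4: [0, 0, 0, 0, 289/21]
The echelon form has 5 nonzero rows; the last pivot sits in the augmented column, so rank(T) = 4 but rank([T|b]) = 5.
Since the ranks differ, the system is inconsistent.
It has no solutions.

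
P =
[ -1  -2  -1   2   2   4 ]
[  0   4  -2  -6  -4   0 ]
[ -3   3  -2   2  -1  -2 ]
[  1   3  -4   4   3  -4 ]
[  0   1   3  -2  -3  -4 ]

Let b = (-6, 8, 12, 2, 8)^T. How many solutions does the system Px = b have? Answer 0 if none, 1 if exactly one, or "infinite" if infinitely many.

infinite

Row reduce the augmented matrix [P | b].
R3 ← R3 − (3)·R1: [0, 9, 1, -4, -7, -14, 30]
R4 ← R4 + R1: [0, 1, -5, 6, 5, 0, -4]
R3 ← R3 − (9/4)·R2: [0, 0, 11/2, 19/2, 2, -14, 12]
R4 ← R4 − (1/4)·R2: [0, 0, -9/2, 15/2, 6, 0, -6]
R5 ← R5 − (1/4)·R2: [0, 0, 7/2, -1/2, -2, -4, 6]
R4 ← R4 + (9/11)·R3: [0, 0, 0, 168/11, 84/11, -126/11, 42/11]
R5 ← R5 − (7/11)·R3: [0, 0, 0, -72/11, -36/11, 54/11, -18/11]
R5 ← R5 + (3/7)·R4: [0, 0, 0, 0, 0, 0, 0]
The echelon form has 4 nonzero rows, and every pivot lies in the first 6 columns, so rank(P) = rank([P|b]) = 4.
The system is consistent.
rank = 4 < 6 unknowns, so there are infinitely many solutions.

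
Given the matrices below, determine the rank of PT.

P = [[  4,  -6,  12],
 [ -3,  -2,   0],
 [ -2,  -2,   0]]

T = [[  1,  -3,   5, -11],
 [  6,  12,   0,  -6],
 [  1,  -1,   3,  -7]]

2

First compute PT:
[[-20, -96,  56, -92],
 [-15, -15, -15,  45],
 [-14, -18, -10,  34]]
Now row reduce the product.
R2 ← R2 − (3/4)·R1: [0, 57, -57, 114]
R3 ← R3 − (7/10)·R1: [0, 246/5, -246/5, 492/5]
R3 ← R3 − (82/95)·R2: [0, 0, 0, 0]
2 nonzero rows, so rank(PT) = 2.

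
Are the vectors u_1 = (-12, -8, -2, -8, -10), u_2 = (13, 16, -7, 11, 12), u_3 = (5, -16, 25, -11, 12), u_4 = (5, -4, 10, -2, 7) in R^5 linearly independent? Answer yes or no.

no

Form the matrix with these vectors as rows and row reduce.
R2 ← R2 + (13/12)·R1: [0, 22/3, -55/6, 7/3, 7/6]
R3 ← R3 + (5/12)·R1: [0, -58/3, 145/6, -43/3, 47/6]
R4 ← R4 + (5/12)·R1: [0, -22/3, 55/6, -16/3, 17/6]
R3 ← R3 + (29/11)·R2: [0, 0, 0, -90/11, 120/11]
R4 ← R4 + R2: [0, 0, 0, -3, 4]
R4 ← R4 − (11/30)·R3: [0, 0, 0, 0, 0]
3 nonzero rows, so the 4 vectors span a space of dimension 3.
Since 3 < 4, the vectors are linearly dependent.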